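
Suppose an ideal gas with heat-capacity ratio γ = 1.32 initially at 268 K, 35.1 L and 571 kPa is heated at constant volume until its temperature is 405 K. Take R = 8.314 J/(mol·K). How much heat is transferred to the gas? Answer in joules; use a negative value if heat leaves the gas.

32000 J

n = P₁V₁/(RT₁) = 571×35.1/(8.314×268) = 8.99 mol.
Isochoric: V stays 35.1 L; P/T = const ⇒ T₂ = 405 K, P₂ = 863 kPa.
W = 0 (no volume change).
ΔU = nCvΔT = 8.99×26.0×(405−268) = 32000 J.
Q = ΔU = 32000 J.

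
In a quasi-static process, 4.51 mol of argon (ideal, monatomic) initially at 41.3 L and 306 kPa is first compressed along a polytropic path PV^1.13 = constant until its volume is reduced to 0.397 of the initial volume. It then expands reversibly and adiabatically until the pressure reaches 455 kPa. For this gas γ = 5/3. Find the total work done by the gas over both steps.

T₁ = P₁V₁/(nR) = 306×41.3/(4.51×8.314) = 337 K.
Step 1 — Polytropic n=1.13: T₂ = T₁(V₁/V₂)^(n−1) = 337×(2.52)^0.13 = 380 K; P₂ = P₁(V₁/V₂)^n = 869 kPa.
W = (P₁V₁−P₂V₂)/(n−1) = (306×41.3−869×16.4)/0.13 = -12400 J.
ΔU = nCvΔT = 4.51×12.5×(380−337) = 2420 J.
Q = ΔU + W = -9990 J.
State after step 1: P = 869 kPa, V = 16.4 L, T = 380 K.
Step 2 — Adiabatic: T₂/T₁ = (P₂/P₁)^((γ−1)/γ) ⇒ T₂ = 380×(0.524)^0.400 = 293 K; V₂ = 24.2 L.
ΔU = nCvΔT = 4.51×12.5×(293−380) = -4880 J.
Q = 0 for an adiabatic process, so W = −ΔU = 4880 J.
Net over both steps: W = -7530 J, Q = -9990 J, ΔU = -2460 J.

-7530 J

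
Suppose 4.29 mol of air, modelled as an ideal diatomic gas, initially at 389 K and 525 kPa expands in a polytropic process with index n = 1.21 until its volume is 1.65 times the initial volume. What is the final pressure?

286 kPa

V₁ = nRT₁/P₁ = 4.29×8.314×389/525 = 26.4 L.
Polytropic n=1.21: T₂ = T₁(V₁/V₂)^(n−1) = 389×(0.606)^0.21 = 350 K; P₂ = P₁(V₁/V₂)^n = 286 kPa.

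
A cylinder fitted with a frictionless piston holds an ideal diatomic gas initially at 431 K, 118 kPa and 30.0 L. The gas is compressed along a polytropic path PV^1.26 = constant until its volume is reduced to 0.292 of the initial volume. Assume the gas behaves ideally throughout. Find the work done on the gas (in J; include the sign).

5140 J

n = P₁V₁/(RT₁) = 118×30.0/(8.314×431) = 0.988 mol.
Polytropic n=1.26: T₂ = T₁(V₁/V₂)^(n−1) = 431×(3.42)^0.26 = 594 K; P₂ = P₁(V₁/V₂)^n = 557 kPa.
W = (P₁V₁−P₂V₂)/(n−1) = (118×30.0−557×8.76)/0.26 = -5140 J.
Work done on the gas = −W_by = 5140 J.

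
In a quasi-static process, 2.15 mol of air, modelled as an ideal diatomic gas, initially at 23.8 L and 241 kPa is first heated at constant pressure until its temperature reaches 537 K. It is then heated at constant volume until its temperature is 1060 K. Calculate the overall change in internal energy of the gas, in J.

33000 J

T₁ = P₁V₁/(nR) = 241×23.8/(2.15×8.314) = 321 K.
Step 1 — Isobaric: P stays 241 kPa; V/T = const ⇒ T₂ = 537 K, V₂ = 39.8 L.
W = PΔV = 241×(39.8−23.8) kPa·L = 3860 J.
ΔU = nCvΔT = 2.15×20.8×(537−321) = 9660 J.
Q = ΔU + W = nCpΔT = 13500 J.
State after step 1: P = 241 kPa, V = 39.8 L, T = 537 K.
Step 2 — Isochoric: V stays 39.8 L; P/T = const ⇒ T₂ = 1060 K, P₂ = 476 kPa.
W = 0 (no volume change).
ΔU = nCvΔT = 2.15×20.8×(1060−537) = 23400 J.
Q = ΔU = 23400 J.
Net over both steps: W = 3860 J, Q = 36900 J, ΔU = 33000 J.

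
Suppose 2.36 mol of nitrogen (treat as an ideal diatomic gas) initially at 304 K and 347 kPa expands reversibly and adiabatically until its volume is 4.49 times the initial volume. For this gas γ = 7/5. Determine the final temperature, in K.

167 K

V₁ = nRT₁/P₁ = 2.36×8.314×304/347 = 17.2 L.
Adiabatic: TV^(γ−1) = const ⇒ T₂ = 304×(0.223)^0.400 = 167 K; PV^γ = const ⇒ P₂ = 42.4 kPa.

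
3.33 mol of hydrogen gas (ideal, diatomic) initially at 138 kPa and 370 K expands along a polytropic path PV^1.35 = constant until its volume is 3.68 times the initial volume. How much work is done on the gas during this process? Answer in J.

-10700 J

V₁ = nRT₁/P₁ = 3.33×8.314×370/138 = 74.2 L.
Polytropic n=1.35: T₂ = T₁(V₁/V₂)^(n−1) = 370×(0.272)^0.35 = 235 K; P₂ = P₁(V₁/V₂)^n = 23.8 kPa.
W = (P₁V₁−P₂V₂)/(n−1) = (138×74.2−23.8×273)/0.35 = 10700 J.
Work done on the gas = −W_by = -10700 J.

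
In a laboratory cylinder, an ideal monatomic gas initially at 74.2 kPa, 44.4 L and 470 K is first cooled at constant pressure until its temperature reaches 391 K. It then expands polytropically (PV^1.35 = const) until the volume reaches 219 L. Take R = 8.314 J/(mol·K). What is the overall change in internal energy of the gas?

n = P₁V₁/(RT₁) = 74.2×44.4/(8.314×470) = 0.843 mol.
Step 1 — Isobaric: P stays 74.2 kPa; V/T = const ⇒ T₂ = 391 K, V₂ = 36.9 L.
W = PΔV = 74.2×(36.9−44.4) kPa·L = -554 J.
ΔU = nCvΔT = 0.843×12.5×(391−470) = -831 J.
Q = ΔU + W = nCpΔT = -1380 J.
State after step 1: P = 74.2 kPa, V = 36.9 L, T = 391 K.
Step 2 — Polytropic n=1.35: T₂ = T₁(V₁/V₂)^(n−1) = 391×(0.169)^0.35 = 210 K; P₂ = P₁(V₁/V₂)^n = 6.71 kPa.
W = (P₁V₁−P₂V₂)/(n−1) = (74.2×36.9−6.71×219)/0.35 = 3630 J.
ΔU = nCvΔT = 0.843×12.5×(210−391) = -1910 J.
Q = ΔU + W = 1720 J.
Net over both steps: W = 3080 J, Q = 340 J, ΔU = -2740 J.

-2740 J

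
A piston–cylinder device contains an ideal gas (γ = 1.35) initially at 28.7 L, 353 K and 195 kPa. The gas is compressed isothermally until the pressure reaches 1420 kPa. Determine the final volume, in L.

Isothermal: T stays 353 K; PV = const ⇒ V₂ = 3.94 L, P₂ = 1420 kPa.

3.94 L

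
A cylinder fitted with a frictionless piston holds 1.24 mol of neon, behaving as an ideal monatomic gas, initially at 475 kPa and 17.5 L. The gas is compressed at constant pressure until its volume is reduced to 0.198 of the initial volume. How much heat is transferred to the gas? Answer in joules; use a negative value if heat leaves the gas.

-16700 J

T₁ = P₁V₁/(nR) = 475×17.5/(1.24×8.314) = 806 K.
Isobaric: P stays 475 kPa; V/T = const ⇒ T₂ = 160 K, V₂ = 3.47 L.
W = PΔV = 475×(3.47−17.5) kPa·L = -6670 J.
ΔU = nCvΔT = 1.24×12.5×(160−806) = -10000 J.
Q = ΔU + W = nCpΔT = -16700 J.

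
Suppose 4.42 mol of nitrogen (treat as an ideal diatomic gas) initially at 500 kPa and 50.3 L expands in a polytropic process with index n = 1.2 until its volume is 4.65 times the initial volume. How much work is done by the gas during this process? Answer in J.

33300 J

T₁ = P₁V₁/(nR) = 500×50.3/(4.42×8.314) = 684 K.
Polytropic n=1.2: T₂ = T₁(V₁/V₂)^(n−1) = 684×(0.215)^0.20 = 503 K; P₂ = P₁(V₁/V₂)^n = 79.1 kPa.
W = (P₁V₁−P₂V₂)/(n−1) = (500×50.3−79.1×234)/0.20 = 33300 J.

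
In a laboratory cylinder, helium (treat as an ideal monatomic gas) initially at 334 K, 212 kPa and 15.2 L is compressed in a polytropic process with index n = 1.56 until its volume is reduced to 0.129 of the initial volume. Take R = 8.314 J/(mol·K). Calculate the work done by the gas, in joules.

n = P₁V₁/(RT₁) = 212×15.2/(8.314×334) = 1.16 mol.
Polytropic n=1.56: T₂ = T₁(V₁/V₂)^(n−1) = 334×(7.75)^0.56 = 1050 K; P₂ = P₁(V₁/V₂)^n = 5170 kPa.
W = (P₁V₁−P₂V₂)/(n−1) = (212×15.2−5170×1.96)/0.56 = -12400 J.

-12400 J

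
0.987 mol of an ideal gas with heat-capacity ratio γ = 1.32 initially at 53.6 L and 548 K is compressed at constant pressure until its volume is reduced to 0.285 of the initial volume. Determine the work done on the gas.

3220 J

P₁ = nRT₁/V₁ = 0.987×8.314×548/53.6 = 83.9 kPa.
Isobaric: P stays 83.9 kPa; V/T = const ⇒ T₂ = 156 K, V₂ = 15.3 L.
W = PΔV = 83.9×(15.3−53.6) kPa·L = -3220 J.
Work done on the gas = −W_by = 3220 J.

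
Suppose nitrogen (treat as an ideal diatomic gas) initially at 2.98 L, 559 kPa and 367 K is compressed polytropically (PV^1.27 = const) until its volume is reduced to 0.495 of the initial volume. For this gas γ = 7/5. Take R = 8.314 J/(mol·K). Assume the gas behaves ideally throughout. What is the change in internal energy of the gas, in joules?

n = P₁V₁/(RT₁) = 559×2.98/(8.314×367) = 0.546 mol.
Polytropic n=1.27: T₂ = T₁(V₁/V₂)^(n−1) = 367×(2.02)^0.27 = 444 K; P₂ = P₁(V₁/V₂)^n = 1370 kPa.
For an ideal gas ΔU = nCvΔT with Cv = (5/2)R = 20.8 J/(mol·K).
ΔU = 0.546×20.8×(444−367) = 871 J.

871 J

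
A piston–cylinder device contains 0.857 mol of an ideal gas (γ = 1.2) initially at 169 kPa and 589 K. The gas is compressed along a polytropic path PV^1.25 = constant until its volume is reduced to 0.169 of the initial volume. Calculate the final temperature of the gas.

919 K

V₁ = nRT₁/P₁ = 0.857×8.314×589/169 = 24.8 L.
Polytropic n=1.25: T₂ = T₁(V₁/V₂)^(n−1) = 589×(5.92)^0.25 = 919 K; P₂ = P₁(V₁/V₂)^n = 1560 kPa.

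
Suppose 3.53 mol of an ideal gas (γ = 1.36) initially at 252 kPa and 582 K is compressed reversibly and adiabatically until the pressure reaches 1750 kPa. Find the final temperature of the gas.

972 K

V₁ = nRT₁/P₁ = 3.53×8.314×582/252 = 67.8 L.
Adiabatic: T₂/T₁ = (P₂/P₁)^((γ−1)/γ) ⇒ T₂ = 582×(6.94)^0.265 = 972 K; V₂ = 16.3 L.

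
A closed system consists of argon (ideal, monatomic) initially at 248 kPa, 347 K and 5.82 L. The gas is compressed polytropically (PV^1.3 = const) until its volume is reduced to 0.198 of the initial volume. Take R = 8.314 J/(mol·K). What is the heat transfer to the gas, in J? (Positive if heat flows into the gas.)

n = P₁V₁/(RT₁) = 248×5.82/(8.314×347) = 0.500 mol.
Polytropic n=1.3: T₂ = T₁(V₁/V₂)^(n−1) = 347×(5.05)^0.30 = 564 K; P₂ = P₁(V₁/V₂)^n = 2040 kPa.
W = (P₁V₁−P₂V₂)/(n−1) = (248×5.82−2040×1.15)/0.30 = -3010 J.
ΔU = nCvΔT = 0.500×12.5×(564−347) = 1350 J.
Q = ΔU + W = -1660 J.

-1660 J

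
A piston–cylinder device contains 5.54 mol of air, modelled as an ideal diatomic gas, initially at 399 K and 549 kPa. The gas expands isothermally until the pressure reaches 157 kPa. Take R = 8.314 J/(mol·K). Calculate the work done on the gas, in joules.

-23000 J

V₁ = nRT₁/P₁ = 5.54×8.314×399/549 = 33.5 L.
Isothermal: T stays 399 K; PV = const ⇒ V₂ = 117 L, P₂ = 157 kPa.
W = nRT ln(V₂/V₁) = 5.54×8.314×399×ln(3.50) = 23000 J.
Work done on the gas = −W_by = -23000 J.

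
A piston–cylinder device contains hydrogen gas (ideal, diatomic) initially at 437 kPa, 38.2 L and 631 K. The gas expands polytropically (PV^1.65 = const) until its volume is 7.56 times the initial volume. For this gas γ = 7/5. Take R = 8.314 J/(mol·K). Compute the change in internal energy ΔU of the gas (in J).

-30500 J

n = P₁V₁/(RT₁) = 437×38.2/(8.314×631) = 3.18 mol.
Polytropic n=1.65: T₂ = T₁(V₁/V₂)^(n−1) = 631×(0.132)^0.65 = 169 K; P₂ = P₁(V₁/V₂)^n = 15.5 kPa.
For an ideal gas ΔU = nCvΔT with Cv = (5/2)R = 20.8 J/(mol·K).
ΔU = 3.18×20.8×(169−631) = -30500 J.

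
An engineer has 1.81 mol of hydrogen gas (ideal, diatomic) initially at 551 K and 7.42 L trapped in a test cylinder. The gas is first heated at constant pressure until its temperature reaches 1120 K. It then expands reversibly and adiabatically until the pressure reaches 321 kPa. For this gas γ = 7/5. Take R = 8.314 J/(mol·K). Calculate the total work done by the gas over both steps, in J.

P₁ = nRT₁/V₁ = 1.81×8.314×551/7.42 = 1120 kPa.
Step 1 — Isobaric: P stays 1120 kPa; V/T = const ⇒ T₂ = 1120 K, V₂ = 15.1 L.
W = PΔV = 1120×(15.1−7.42) kPa·L = 8560 J.
ΔU = nCvΔT = 1.81×20.8×(1120−551) = 21400 J.
Q = ΔU + W = nCpΔT = 30000 J.
State after step 1: P = 1120 kPa, V = 15.1 L, T = 1120 K.
Step 2 — Adiabatic: T₂/T₁ = (P₂/P₁)^((γ−1)/γ) ⇒ T₂ = 1120×(0.287)^0.286 = 784 K; V₂ = 36.8 L.
ΔU = nCvΔT = 1.81×20.8×(784−1120) = -12600 J.
Q = 0 for an adiabatic process, so W = −ΔU = 12600 J.
Net over both steps: W = 21200 J, Q = 30000 J, ΔU = 8770 J.

21200 J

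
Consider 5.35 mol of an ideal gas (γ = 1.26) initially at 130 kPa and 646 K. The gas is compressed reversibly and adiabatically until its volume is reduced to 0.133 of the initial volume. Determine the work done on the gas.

V₁ = nRT₁/P₁ = 5.35×8.314×646/130 = 221 L.
Adiabatic: TV^(γ−1) = const ⇒ T₂ = 646×(7.52)^0.260 = 1090 K; PV^γ = const ⇒ P₂ = 1650 kPa.
ΔU = nCvΔT = 5.35×32.0×(1090−646) = 76200 J.
Q = 0 for an adiabatic process, so W = −ΔU = -76200 J.
Work done on the gas = −W_by = 76200 J.

76200 J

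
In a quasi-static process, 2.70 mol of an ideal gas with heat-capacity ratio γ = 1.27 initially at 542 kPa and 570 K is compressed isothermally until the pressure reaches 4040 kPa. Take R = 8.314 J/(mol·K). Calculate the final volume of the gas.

V₁ = nRT₁/P₁ = 2.70×8.314×570/542 = 23.6 L.
Isothermal: T stays 570 K; PV = const ⇒ V₂ = 3.17 L, P₂ = 4040 kPa.

3.17 L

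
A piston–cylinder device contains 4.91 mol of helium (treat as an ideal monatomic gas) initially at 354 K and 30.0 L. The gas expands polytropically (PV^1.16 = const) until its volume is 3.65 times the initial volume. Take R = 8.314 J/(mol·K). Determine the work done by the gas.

P₁ = nRT₁/V₁ = 4.91×8.314×354/30.0 = 482 kPa.
Polytropic n=1.16: T₂ = T₁(V₁/V₂)^(n−1) = 354×(0.274)^0.16 = 288 K; P₂ = P₁(V₁/V₂)^n = 107 kPa.
W = (P₁V₁−P₂V₂)/(n−1) = (482×30.0−107×110)/0.16 = 16900 J.

16900 J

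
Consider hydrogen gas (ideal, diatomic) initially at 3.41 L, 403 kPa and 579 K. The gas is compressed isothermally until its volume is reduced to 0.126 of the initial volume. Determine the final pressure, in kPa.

3200 kPa

Isothermal: T stays 579 K; PV = const ⇒ V₂ = 0.430 L, P₂ = 3200 kPa.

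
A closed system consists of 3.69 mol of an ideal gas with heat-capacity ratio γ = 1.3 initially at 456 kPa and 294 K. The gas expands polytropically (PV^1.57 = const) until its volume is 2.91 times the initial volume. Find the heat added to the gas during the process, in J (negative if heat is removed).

-6490 J

V₁ = nRT₁/P₁ = 3.69×8.314×294/456 = 19.8 L.
Polytropic n=1.57: T₂ = T₁(V₁/V₂)^(n−1) = 294×(0.344)^0.57 = 160 K; P₂ = P₁(V₁/V₂)^n = 85.2 kPa.
W = (P₁V₁−P₂V₂)/(n−1) = (456×19.8−85.2×57.6)/0.57 = 7220 J.
ΔU = nCvΔT = 3.69×27.7×(160−294) = -13700 J.
Q = ΔU + W = -6490 J.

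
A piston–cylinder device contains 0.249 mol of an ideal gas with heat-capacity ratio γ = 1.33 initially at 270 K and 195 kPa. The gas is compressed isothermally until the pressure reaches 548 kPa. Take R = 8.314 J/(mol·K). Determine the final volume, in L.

1.02 L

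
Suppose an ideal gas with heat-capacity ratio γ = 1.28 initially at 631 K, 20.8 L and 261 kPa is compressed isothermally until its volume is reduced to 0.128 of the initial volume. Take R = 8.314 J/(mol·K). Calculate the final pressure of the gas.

Isothermal: T stays 631 K; PV = const ⇒ V₂ = 2.66 L, P₂ = 2040 kPa.

2040 kPa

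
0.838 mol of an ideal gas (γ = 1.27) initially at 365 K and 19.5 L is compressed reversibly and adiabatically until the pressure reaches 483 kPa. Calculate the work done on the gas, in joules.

3020 J

P₁ = nRT₁/V₁ = 0.838×8.314×365/19.5 = 130 kPa.
Adiabatic: T₂/T₁ = (P₂/P₁)^((γ−1)/γ) ⇒ T₂ = 365×(3.70)^0.213 = 482 K; V₂ = 6.95 L.
ΔU = nCvΔT = 0.838×30.8×(482−365) = 3020 J.
Q = 0 for an adiabatic process, so W = −ΔU = -3020 J.
Work done on the gas = −W_by = 3020 J.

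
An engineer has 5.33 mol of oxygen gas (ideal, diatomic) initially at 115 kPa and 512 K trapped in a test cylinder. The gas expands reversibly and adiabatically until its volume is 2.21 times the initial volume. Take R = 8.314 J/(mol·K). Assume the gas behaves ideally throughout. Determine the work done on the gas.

-15400 J

V₁ = nRT₁/P₁ = 5.33×8.314×512/115 = 197 L.
Adiabatic: TV^(γ−1) = const ⇒ T₂ = 512×(0.452)^0.400 = 373 K; PV^γ = const ⇒ P₂ = 37.9 kPa.
ΔU = nCvΔT = 5.33×20.8×(373−512) = -15400 J.
Q = 0 for an adiabatic process, so W = −ΔU = 15400 J.
Work done on the gas = −W_by = -15400 J.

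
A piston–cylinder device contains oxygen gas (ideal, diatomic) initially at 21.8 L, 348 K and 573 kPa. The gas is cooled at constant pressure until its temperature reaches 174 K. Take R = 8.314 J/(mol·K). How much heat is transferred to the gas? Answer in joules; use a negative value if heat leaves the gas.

-21900 J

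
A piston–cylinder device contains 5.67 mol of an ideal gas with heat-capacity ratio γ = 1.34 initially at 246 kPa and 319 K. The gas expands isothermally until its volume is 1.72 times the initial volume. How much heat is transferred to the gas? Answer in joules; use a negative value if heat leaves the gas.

V₁ = nRT₁/P₁ = 5.67×8.314×319/246 = 61.1 L.
Isothermal: T stays 319 K; PV = const ⇒ V₂ = 105 L, P₂ = 143 kPa.
ΔU = 0 (ideal gas, T constant).
W = nRT ln(V₂/V₁) = 5.67×8.314×319×ln(1.72) = 8160 J.
Q = ΔU + W = 8160 J.

8160 J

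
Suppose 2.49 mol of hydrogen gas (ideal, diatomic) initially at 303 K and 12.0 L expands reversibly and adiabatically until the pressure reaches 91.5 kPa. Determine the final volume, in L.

41.7 L

P₁ = nRT₁/V₁ = 2.49×8.314×303/12.0 = 523 kPa.
Adiabatic: T₂/T₁ = (P₂/P₁)^((γ−1)/γ) ⇒ T₂ = 303×(0.175)^0.286 = 184 K; V₂ = 41.7 L.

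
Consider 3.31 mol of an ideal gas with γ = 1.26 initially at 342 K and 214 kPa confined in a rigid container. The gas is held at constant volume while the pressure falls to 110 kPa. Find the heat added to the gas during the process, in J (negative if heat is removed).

-17600 J

V₁ = nRT₁/P₁ = 3.31×8.314×342/214 = 44.0 L.
Isochoric: V stays 44.0 L; P/T = const ⇒ T₂ = 176 K, P₂ = 110 kPa.
W = 0 (no volume change).
ΔU = nCvΔT = 3.31×32.0×(176−342) = -17600 J.
Q = ΔU = -17600 J.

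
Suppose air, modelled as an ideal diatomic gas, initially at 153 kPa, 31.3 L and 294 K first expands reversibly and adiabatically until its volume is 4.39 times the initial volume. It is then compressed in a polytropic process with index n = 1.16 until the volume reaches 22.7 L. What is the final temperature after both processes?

n = P₁V₁/(RT₁) = 153×31.3/(8.314×294) = 1.96 mol.
Step 1 — Adiabatic: TV^(γ−1) = const ⇒ T₂ = 294×(0.228)^0.400 = 163 K; PV^γ = const ⇒ P₂ = 19.3 kPa.
ΔU = nCvΔT = 1.96×20.8×(163−294) = -5350 J.
Q = 0 for an adiabatic process, so W = −ΔU = 5350 J.
State after step 1: P = 19.3 kPa, V = 137 L, T = 163 K.
Step 2 — Polytropic n=1.16: T₂ = T₁(V₁/V₂)^(n−1) = 163×(6.05)^0.16 = 217 K; P₂ = P₁(V₁/V₂)^n = 156 kPa.
W = (P₁V₁−P₂V₂)/(n−1) = (19.3×137−156×22.7)/0.16 = -5530 J.
ΔU = nCvΔT = 1.96×20.8×(217−163) = 2210 J.
Q = ΔU + W = -3320 J.
Net over both steps: W = -183 J, Q = -3320 J, ΔU = -3140 J.

217 K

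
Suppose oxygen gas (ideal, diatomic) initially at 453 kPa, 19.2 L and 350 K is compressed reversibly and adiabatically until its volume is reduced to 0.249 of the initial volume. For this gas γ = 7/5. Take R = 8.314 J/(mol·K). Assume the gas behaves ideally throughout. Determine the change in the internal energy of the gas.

n = P₁V₁/(RT₁) = 453×19.2/(8.314×350) = 2.99 mol.
Adiabatic: TV^(γ−1) = const ⇒ T₂ = 350×(4.02)^0.400 = 610 K; PV^γ = const ⇒ P₂ = 3170 kPa.
For an ideal gas ΔU = nCvΔT with Cv = (5/2)R = 20.8 J/(mol·K).
ΔU = 2.99×20.8×(610−350) = 16200 J.

16200 J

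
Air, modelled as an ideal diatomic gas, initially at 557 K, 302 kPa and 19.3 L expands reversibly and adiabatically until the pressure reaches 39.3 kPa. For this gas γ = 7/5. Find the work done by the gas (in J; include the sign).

n = P₁V₁/(RT₁) = 302×19.3/(8.314×557) = 1.26 mol.
Adiabatic: T₂/T₁ = (P₂/P₁)^((γ−1)/γ) ⇒ T₂ = 557×(0.130)^0.286 = 311 K; V₂ = 82.8 L.
ΔU = nCvΔT = 1.26×20.8×(311−557) = -6430 J.
Q = 0 for an adiabatic process, so W = −ΔU = 6430 J.

6430 J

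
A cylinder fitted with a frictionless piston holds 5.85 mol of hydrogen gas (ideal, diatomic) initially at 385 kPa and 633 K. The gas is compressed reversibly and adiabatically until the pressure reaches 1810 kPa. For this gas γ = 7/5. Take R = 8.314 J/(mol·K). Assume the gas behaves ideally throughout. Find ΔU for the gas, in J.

V₁ = nRT₁/P₁ = 5.85×8.314×633/385 = 80.0 L.
Adiabatic: T₂/T₁ = (P₂/P₁)^((γ−1)/γ) ⇒ T₂ = 633×(4.70)^0.286 = 985 K; V₂ = 26.5 L.
For an ideal gas ΔU = nCvΔT with Cv = (5/2)R = 20.8 J/(mol·K).
ΔU = 5.85×20.8×(985−633) = 42800 J.

42800 J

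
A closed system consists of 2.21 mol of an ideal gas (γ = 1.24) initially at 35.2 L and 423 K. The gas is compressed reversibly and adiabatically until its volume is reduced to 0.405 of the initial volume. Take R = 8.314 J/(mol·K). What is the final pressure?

677 kPa

P₁ = nRT₁/V₁ = 2.21×8.314×423/35.2 = 221 kPa.
Adiabatic: TV^(γ−1) = const ⇒ T₂ = 423×(2.47)^0.240 = 525 K; PV^γ = const ⇒ P₂ = 677 kPa.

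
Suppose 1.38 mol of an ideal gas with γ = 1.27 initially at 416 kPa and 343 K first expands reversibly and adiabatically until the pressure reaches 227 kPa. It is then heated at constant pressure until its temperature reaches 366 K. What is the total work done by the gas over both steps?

2500 J

V₁ = nRT₁/P₁ = 1.38×8.314×343/416 = 9.46 L.
Step 1 — Adiabatic: T₂/T₁ = (P₂/P₁)^((γ−1)/γ) ⇒ T₂ = 343×(0.546)^0.213 = 302 K; V₂ = 15.2 L.
ΔU = nCvΔT = 1.38×30.8×(302−343) = -1760 J.
Q = 0 for an adiabatic process, so W = −ΔU = 1760 J.
State after step 1: P = 227 kPa, V = 15.2 L, T = 302 K.
Step 2 — Isobaric: P stays 227 kPa; V/T = const ⇒ T₂ = 366 K, V₂ = 18.5 L.
W = PΔV = 227×(18.5−15.2) kPa·L = 739 J.
ΔU = nCvΔT = 1.38×30.8×(366−302) = 2740 J.
Q = ΔU + W = nCpΔT = 3480 J.
Net over both steps: W = 2500 J, Q = 3480 J, ΔU = 977 J.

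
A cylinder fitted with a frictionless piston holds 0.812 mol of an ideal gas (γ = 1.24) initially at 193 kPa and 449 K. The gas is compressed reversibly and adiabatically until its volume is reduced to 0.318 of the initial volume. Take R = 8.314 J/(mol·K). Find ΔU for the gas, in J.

V₁ = nRT₁/P₁ = 0.812×8.314×449/193 = 15.7 L.
Adiabatic: TV^(γ−1) = const ⇒ T₂ = 449×(3.14)^0.240 = 591 K; PV^γ = const ⇒ P₂ = 799 kPa.
For an ideal gas ΔU = nCvΔT with Cv = R/(γ−1) = 34.6 J/(mol·K).
ΔU = 0.812×34.6×(591−449) = 4000 J.

4000 J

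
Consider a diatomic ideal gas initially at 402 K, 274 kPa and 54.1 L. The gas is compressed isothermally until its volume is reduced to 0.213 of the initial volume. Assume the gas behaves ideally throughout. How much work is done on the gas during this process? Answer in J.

n = P₁V₁/(RT₁) = 274×54.1/(8.314×402) = 4.44 mol.
Isothermal: T stays 402 K; PV = const ⇒ V₂ = 11.5 L, P₂ = 1290 kPa.
W = nRT ln(V₂/V₁) = 4.44×8.314×402×ln(0.213) = -22900 J.
Work done on the gas = −W_by = 22900 J.

22900 J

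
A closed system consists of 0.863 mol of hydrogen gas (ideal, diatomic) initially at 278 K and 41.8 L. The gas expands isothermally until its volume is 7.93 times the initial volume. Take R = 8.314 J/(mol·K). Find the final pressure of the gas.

6.02 kPa

P₁ = nRT₁/V₁ = 0.863×8.314×278/41.8 = 47.7 kPa.
Isothermal: T stays 278 K; PV = const ⇒ V₂ = 331 L, P₂ = 6.02 kPa.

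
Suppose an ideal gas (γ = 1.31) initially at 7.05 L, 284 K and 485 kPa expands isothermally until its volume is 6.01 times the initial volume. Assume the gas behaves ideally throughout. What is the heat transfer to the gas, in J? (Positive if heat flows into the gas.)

6130 J

n = P₁V₁/(RT₁) = 485×7.05/(8.314×284) = 1.45 mol.
Isothermal: T stays 284 K; PV = const ⇒ V₂ = 42.4 L, P₂ = 80.7 kPa.
ΔU = 0 (ideal gas, T constant).
W = nRT ln(V₂/V₁) = 1.45×8.314×284×ln(6.01) = 6130 J.
Q = ΔU + W = 6130 J.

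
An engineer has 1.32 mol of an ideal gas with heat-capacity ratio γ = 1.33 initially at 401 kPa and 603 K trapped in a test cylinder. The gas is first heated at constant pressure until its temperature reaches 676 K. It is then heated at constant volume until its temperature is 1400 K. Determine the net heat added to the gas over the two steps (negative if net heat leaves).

27300 J

V₁ = nRT₁/P₁ = 1.32×8.314×603/401 = 16.5 L.
Step 1 — Isobaric: P stays 401 kPa; V/T = const ⇒ T₂ = 676 K, V₂ = 18.5 L.
W = PΔV = 401×(18.5−16.5) kPa·L = 801 J.
ΔU = nCvΔT = 1.32×25.2×(676−603) = 2430 J.
Q = ΔU + W = nCpΔT = 3230 J.
State after step 1: P = 401 kPa, V = 18.5 L, T = 676 K.
Step 2 — Isochoric: V stays 18.5 L; P/T = const ⇒ T₂ = 1400 K, P₂ = 830 kPa.
W = 0 (no volume change).
ΔU = nCvΔT = 1.32×25.2×(1400−676) = 24100 J.
Q = ΔU = 24100 J.
Net over both steps: W = 801 J, Q = 27300 J, ΔU = 26500 J.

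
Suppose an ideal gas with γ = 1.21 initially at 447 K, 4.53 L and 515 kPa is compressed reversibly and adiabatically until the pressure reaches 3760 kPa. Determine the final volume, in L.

Adiabatic: T₂/T₁ = (P₂/P₁)^((γ−1)/γ) ⇒ T₂ = 447×(7.30)^0.174 = 631 K; V₂ = 0.876 L.

0.876 L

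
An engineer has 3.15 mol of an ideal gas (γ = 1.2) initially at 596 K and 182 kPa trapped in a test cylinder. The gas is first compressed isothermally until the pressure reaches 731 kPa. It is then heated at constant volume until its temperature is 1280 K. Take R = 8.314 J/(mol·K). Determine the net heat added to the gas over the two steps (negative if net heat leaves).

V₁ = nRT₁/P₁ = 3.15×8.314×596/182 = 85.8 L.
Step 1 — Isothermal: T stays 596 K; PV = const ⇒ V₂ = 21.4 L, P₂ = 731 kPa.
ΔU = 0 (ideal gas, T constant).
W = nRT ln(V₂/V₁) = 3.15×8.314×596×ln(0.249) = -21700 J.
Q = ΔU + W = -21700 J.
State after step 1: P = 731 kPa, V = 21.4 L, T = 596 K.
Step 2 — Isochoric: V stays 21.4 L; P/T = const ⇒ T₂ = 1280 K, P₂ = 1570 kPa.
W = 0 (no volume change).
ΔU = nCvΔT = 3.15×41.6×(1280−596) = 89600 J.
Q = ΔU = 89600 J.
Net over both steps: W = -21700 J, Q = 67900 J, ΔU = 89600 J.

67900 J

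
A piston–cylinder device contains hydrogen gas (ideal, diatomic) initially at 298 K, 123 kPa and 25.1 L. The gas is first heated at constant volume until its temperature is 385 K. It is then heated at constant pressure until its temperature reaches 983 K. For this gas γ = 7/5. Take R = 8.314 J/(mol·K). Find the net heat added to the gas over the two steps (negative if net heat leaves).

23900 J

n = P₁V₁/(RT₁) = 123×25.1/(8.314×298) = 1.25 mol.
Step 1 — Isochoric: V stays 25.1 L; P/T = const ⇒ T₂ = 385 K, P₂ = 159 kPa.
W = 0 (no volume change).
ΔU = nCvΔT = 1.25×20.8×(385−298) = 2250 J.
Q = ΔU = 2250 J.
State after step 1: P = 159 kPa, V = 25.1 L, T = 385 K.
Step 2 — Isobaric: P stays 159 kPa; V/T = const ⇒ T₂ = 983 K, V₂ = 64.1 L.
W = PΔV = 159×(64.1−25.1) kPa·L = 6200 J.
ΔU = nCvΔT = 1.25×20.8×(983−385) = 15500 J.
Q = ΔU + W = nCpΔT = 21700 J.
Net over both steps: W = 6200 J, Q = 23900 J, ΔU = 17700 J.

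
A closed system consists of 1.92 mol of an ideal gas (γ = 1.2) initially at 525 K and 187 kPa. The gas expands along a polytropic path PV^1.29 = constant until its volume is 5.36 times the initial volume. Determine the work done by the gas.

V₁ = nRT₁/P₁ = 1.92×8.314×525/187 = 44.8 L.
Polytropic n=1.29: T₂ = T₁(V₁/V₂)^(n−1) = 525×(0.187)^0.29 = 323 K; P₂ = P₁(V₁/V₂)^n = 21.4 kPa.
W = (P₁V₁−P₂V₂)/(n−1) = (187×44.8−21.4×240)/0.29 = 11100 J.

11100 J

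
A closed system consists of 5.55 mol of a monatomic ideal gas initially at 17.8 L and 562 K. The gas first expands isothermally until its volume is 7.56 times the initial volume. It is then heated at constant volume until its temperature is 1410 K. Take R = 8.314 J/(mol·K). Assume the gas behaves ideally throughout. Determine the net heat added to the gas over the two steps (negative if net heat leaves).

P₁ = nRT₁/V₁ = 5.55×8.314×562/17.8 = 1460 kPa.
Step 1 — Isothermal: T stays 562 K; PV = const ⇒ V₂ = 135 L, P₂ = 193 kPa.
ΔU = 0 (ideal gas, T constant).
W = nRT ln(V₂/V₁) = 5.55×8.314×562×ln(7.56) = 52500 J.
Q = ΔU + W = 52500 J.
State after step 1: P = 193 kPa, V = 135 L, T = 562 K.
Step 2 — Isochoric: V stays 135 L; P/T = const ⇒ T₂ = 1410 K, P₂ = 483 kPa.
W = 0 (no volume change).
ΔU = nCvΔT = 5.55×12.5×(1410−562) = 58700 J.
Q = ΔU = 58700 J.
Net over both steps: W = 52500 J, Q = 111000 J, ΔU = 58700 J.

111000 J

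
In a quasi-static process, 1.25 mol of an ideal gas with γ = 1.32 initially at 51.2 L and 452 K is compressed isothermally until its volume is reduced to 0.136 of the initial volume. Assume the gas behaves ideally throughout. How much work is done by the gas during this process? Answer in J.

-9370 J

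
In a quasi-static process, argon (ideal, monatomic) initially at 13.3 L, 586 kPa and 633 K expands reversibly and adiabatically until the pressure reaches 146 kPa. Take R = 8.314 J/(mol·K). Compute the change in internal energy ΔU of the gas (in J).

-4990 J

n = P₁V₁/(RT₁) = 586×13.3/(8.314×633) = 1.48 mol.
Adiabatic: T₂/T₁ = (P₂/P₁)^((γ−1)/γ) ⇒ T₂ = 633×(0.249)^0.400 = 363 K; V₂ = 30.6 L.
For an ideal gas ΔU = nCvΔT with Cv = (3/2)R = 12.5 J/(mol·K).
ΔU = 1.48×12.5×(363−633) = -4990 J.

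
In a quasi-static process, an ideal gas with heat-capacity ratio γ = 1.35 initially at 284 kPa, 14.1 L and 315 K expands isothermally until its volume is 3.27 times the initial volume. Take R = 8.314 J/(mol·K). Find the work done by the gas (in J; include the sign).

n = P₁V₁/(RT₁) = 284×14.1/(8.314×315) = 1.53 mol.
Isothermal: T stays 315 K; PV = const ⇒ V₂ = 46.1 L, P₂ = 86.9 kPa.
W = nRT ln(V₂/V₁) = 1.53×8.314×315×ln(3.27) = 4740 J.

4740 J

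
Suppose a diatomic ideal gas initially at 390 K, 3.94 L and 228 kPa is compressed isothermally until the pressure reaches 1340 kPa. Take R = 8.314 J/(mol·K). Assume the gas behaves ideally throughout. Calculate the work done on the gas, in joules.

1590 J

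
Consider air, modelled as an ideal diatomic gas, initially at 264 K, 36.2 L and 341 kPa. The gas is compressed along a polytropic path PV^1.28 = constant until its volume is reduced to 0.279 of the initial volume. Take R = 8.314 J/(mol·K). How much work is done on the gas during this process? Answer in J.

18900 J

n = P₁V₁/(RT₁) = 341×36.2/(8.314×264) = 5.62 mol.
Polytropic n=1.28: T₂ = T₁(V₁/V₂)^(n−1) = 264×(3.58)^0.28 = 377 K; P₂ = P₁(V₁/V₂)^n = 1750 kPa.
W = (P₁V₁−P₂V₂)/(n−1) = (341×36.2−1750×10.1)/0.28 = -18900 J.
Work done on the gas = −W_by = 18900 J.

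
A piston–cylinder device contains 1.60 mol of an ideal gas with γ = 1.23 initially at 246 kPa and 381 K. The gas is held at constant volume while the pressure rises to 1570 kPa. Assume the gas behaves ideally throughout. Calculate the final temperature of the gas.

V₁ = nRT₁/P₁ = 1.60×8.314×381/246 = 20.6 L.
Isochoric: V stays 20.6 L; P/T = const ⇒ T₂ = 2430 K, P₂ = 1570 kPa.

2430 K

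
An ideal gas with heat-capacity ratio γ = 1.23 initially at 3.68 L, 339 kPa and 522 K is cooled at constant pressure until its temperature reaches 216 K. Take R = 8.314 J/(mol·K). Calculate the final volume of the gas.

1.52 L

Isobaric: P stays 339 kPa; V/T = const ⇒ T₂ = 216 K, V₂ = 1.52 L.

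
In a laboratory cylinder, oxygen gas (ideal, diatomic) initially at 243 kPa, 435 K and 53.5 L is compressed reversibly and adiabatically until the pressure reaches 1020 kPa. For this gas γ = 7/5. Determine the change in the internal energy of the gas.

16500 J

n = P₁V₁/(RT₁) = 243×53.5/(8.314×435) = 3.59 mol.
Adiabatic: T₂/T₁ = (P₂/P₁)^((γ−1)/γ) ⇒ T₂ = 435×(4.20)^0.286 = 655 K; V₂ = 19.2 L.
For an ideal gas ΔU = nCvΔT with Cv = (5/2)R = 20.8 J/(mol·K).
ΔU = 3.59×20.8×(655−435) = 16500 J.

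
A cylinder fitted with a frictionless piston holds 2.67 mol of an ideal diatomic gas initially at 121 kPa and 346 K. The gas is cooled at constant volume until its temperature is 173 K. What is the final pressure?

60.5 kPa

V₁ = nRT₁/P₁ = 2.67×8.314×346/121 = 63.5 L.
Isochoric: V stays 63.5 L; P/T = const ⇒ T₂ = 173 K, P₂ = 60.5 kPa.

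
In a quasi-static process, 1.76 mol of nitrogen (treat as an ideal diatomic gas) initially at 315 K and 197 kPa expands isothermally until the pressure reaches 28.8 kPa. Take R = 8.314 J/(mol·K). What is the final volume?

V₁ = nRT₁/P₁ = 1.76×8.314×315/197 = 23.4 L.
Isothermal: T stays 315 K; PV = const ⇒ V₂ = 160 L, P₂ = 28.8 kPa.

160 L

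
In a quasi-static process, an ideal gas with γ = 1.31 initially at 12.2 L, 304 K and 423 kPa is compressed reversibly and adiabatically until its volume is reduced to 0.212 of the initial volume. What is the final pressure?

Adiabatic: TV^(γ−1) = const ⇒ T₂ = 304×(4.72)^0.310 = 492 K; PV^γ = const ⇒ P₂ = 3230 kPa.

3230 kPa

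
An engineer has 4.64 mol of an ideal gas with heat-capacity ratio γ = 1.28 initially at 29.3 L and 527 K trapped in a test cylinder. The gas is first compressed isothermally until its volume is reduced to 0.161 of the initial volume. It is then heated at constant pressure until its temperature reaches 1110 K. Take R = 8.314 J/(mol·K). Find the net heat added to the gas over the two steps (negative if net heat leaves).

P₁ = nRT₁/V₁ = 4.64×8.314×527/29.3 = 694 kPa.
Step 1 — Isothermal: T stays 527 K; PV = const ⇒ V₂ = 4.72 L, P₂ = 4310 kPa.
ΔU = 0 (ideal gas, T constant).
W = nRT ln(V₂/V₁) = 4.64×8.314×527×ln(0.161) = -37100 J.
Q = ΔU + W = -37100 J.
State after step 1: P = 4310 kPa, V = 4.72 L, T = 527 K.
Step 2 — Isobaric: P stays 4310 kPa; V/T = const ⇒ T₂ = 1110 K, V₂ = 9.94 L.
W = PΔV = 4310×(9.94−4.72) kPa·L = 22500 J.
ΔU = nCvΔT = 4.64×29.7×(1110−527) = 80300 J.
Q = ΔU + W = nCpΔT = 103000 J.
Net over both steps: W = -14600 J, Q = 65700 J, ΔU = 80300 J.

65700 J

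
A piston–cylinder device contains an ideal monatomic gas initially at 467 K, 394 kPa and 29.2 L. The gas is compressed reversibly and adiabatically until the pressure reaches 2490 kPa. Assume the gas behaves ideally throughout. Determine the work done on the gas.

18800 J

n = P₁V₁/(RT₁) = 394×29.2/(8.314×467) = 2.96 mol.
Adiabatic: T₂/T₁ = (P₂/P₁)^((γ−1)/γ) ⇒ T₂ = 467×(6.32)^0.400 = 976 K; V₂ = 9.66 L.
ΔU = nCvΔT = 2.96×12.5×(976−467) = 18800 J.
Q = 0 for an adiabatic process, so W = −ΔU = -18800 J.
Work done on the gas = −W_by = 18800 J.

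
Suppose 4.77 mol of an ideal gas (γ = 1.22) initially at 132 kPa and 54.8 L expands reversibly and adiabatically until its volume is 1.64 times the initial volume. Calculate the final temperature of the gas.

T₁ = P₁V₁/(nR) = 132×54.8/(4.77×8.314) = 182 K.
Adiabatic: TV^(γ−1) = const ⇒ T₂ = 182×(0.610)^0.220 = 164 K; PV^γ = const ⇒ P₂ = 72.2 kPa.

164 K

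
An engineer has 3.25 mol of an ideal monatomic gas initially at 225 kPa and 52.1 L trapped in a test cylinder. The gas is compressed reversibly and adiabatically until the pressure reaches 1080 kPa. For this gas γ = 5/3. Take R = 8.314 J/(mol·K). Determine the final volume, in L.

T₁ = P₁V₁/(nR) = 225×52.1/(3.25×8.314) = 434 K.
Adiabatic: T₂/T₁ = (P₂/P₁)^((γ−1)/γ) ⇒ T₂ = 434×(4.80)^0.400 = 812 K; V₂ = 20.3 L.

20.3 L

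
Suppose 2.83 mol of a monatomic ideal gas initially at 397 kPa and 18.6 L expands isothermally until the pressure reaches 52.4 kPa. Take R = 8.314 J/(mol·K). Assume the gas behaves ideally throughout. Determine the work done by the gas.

15000 J

T₁ = P₁V₁/(nR) = 397×18.6/(2.83×8.314) = 314 K.
Isothermal: T stays 314 K; PV = const ⇒ V₂ = 141 L, P₂ = 52.4 kPa.
W = nRT ln(V₂/V₁) = 2.83×8.314×314×ln(7.58) = 15000 J.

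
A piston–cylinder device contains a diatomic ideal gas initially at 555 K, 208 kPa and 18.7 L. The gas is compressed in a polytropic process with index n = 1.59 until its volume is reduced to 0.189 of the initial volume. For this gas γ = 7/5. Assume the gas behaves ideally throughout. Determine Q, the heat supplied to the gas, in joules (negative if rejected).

5240 J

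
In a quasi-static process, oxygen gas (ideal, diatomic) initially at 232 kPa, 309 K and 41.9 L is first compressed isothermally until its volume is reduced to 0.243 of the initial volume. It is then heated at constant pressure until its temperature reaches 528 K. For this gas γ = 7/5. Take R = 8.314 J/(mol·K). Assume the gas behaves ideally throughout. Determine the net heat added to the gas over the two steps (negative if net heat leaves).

10400 J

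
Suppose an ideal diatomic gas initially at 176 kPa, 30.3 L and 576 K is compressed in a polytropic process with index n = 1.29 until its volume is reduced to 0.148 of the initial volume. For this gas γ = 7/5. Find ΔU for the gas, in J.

9870 J

n = P₁V₁/(RT₁) = 176×30.3/(8.314×576) = 1.11 mol.
Polytropic n=1.29: T₂ = T₁(V₁/V₂)^(n−1) = 576×(6.76)^0.29 = 1000 K; P₂ = P₁(V₁/V₂)^n = 2070 kPa.
For an ideal gas ΔU = nCvΔT with Cv = (5/2)R = 20.8 J/(mol·K).
ΔU = 1.11×20.8×(1000−576) = 9870 J.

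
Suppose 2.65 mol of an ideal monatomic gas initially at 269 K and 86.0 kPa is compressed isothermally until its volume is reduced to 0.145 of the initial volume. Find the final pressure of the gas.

593 kPa

V₁ = nRT₁/P₁ = 2.65×8.314×269/86.0 = 68.9 L.
Isothermal: T stays 269 K; PV = const ⇒ V₂ = 9.99 L, P₂ = 593 kPa.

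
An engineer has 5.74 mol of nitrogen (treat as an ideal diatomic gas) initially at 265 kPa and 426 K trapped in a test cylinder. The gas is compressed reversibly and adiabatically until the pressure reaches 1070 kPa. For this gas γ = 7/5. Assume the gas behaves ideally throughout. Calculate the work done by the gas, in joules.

-24900 J

V₁ = nRT₁/P₁ = 5.74×8.314×426/265 = 76.7 L.
Adiabatic: T₂/T₁ = (P₂/P₁)^((γ−1)/γ) ⇒ T₂ = 426×(4.04)^0.286 = 635 K; V₂ = 28.3 L.
ΔU = nCvΔT = 5.74×20.8×(635−426) = 24900 J.
Q = 0 for an adiabatic process, so W = −ΔU = -24900 J.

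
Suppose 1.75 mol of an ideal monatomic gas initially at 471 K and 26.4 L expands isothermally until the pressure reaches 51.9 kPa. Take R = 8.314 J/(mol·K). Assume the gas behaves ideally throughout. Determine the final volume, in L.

P₁ = nRT₁/V₁ = 1.75×8.314×471/26.4 = 260 kPa.
Isothermal: T stays 471 K; PV = const ⇒ V₂ = 132 L, P₂ = 51.9 kPa.

132 L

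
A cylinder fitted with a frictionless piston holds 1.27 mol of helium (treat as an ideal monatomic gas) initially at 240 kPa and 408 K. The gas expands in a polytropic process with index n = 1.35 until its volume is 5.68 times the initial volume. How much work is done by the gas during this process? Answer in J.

V₁ = nRT₁/P₁ = 1.27×8.314×408/240 = 17.9 L.
Polytropic n=1.35: T₂ = T₁(V₁/V₂)^(n−1) = 408×(0.176)^0.35 = 222 K; P₂ = P₁(V₁/V₂)^n = 23.0 kPa.
W = (P₁V₁−P₂V₂)/(n−1) = (240×17.9−23.0×102)/0.35 = 5610 J.

5610 J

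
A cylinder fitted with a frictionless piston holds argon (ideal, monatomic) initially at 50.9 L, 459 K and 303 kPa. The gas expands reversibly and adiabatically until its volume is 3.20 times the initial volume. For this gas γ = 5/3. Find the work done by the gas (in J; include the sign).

n = P₁V₁/(RT₁) = 303×50.9/(8.314×459) = 4.04 mol.
Adiabatic: TV^(γ−1) = const ⇒ T₂ = 459×(0.312)^0.667 = 211 K; PV^γ = const ⇒ P₂ = 43.6 kPa.
ΔU = nCvΔT = 4.04×12.5×(211−459) = -12500 J.
Q = 0 for an adiabatic process, so W = −ΔU = 12500 J.

12500 J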